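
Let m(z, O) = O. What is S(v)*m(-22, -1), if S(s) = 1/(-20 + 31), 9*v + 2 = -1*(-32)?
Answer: -1/11 ≈ -0.090909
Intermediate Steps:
v = 10/3 (v = -2/9 + (-1*(-32))/9 = -2/9 + (⅑)*32 = -2/9 + 32/9 = 10/3 ≈ 3.3333)
S(s) = 1/11
S(v)*m(-22, -1) = (1/11)*(-1) = -1/11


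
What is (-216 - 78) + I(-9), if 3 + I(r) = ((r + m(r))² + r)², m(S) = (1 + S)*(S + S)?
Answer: 331822359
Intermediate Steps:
m(S) = 2*S*(1 + S) (m(S) = (1 + S)*(2*S) = 2*S*(1 + S))
I(r) = -3 + (r + (r + 2*r*(1 + r))²)² (I(r) = -3 + ((r + 2*r*(1 + r))² + r)² = -3 + (r + (r + 2*r*(1 + r))²)²)
(-216 - 78) + I(-9) = (-216 - 78) + (-3 + (-9)²*(1 - 9*(3 + 2*(-9))²)²) = -294 + (-3 + 81*(1 - 9*(3 - 18)²)²) = -294 + (-3 + 81*(1 - 9*(-15)²)²) = -294 + (-3 + 81*(1 - 9*225)²) = -294 + (-3 + 81*(1 - 2025)²) = -294 + (-3 + 81*(-2024)²) = -294 + (-3 + 81*4096576) = -294 + (-3 + 331822656) = -294 + 331822653 = 331822359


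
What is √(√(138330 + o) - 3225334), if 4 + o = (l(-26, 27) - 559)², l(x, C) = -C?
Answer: √(-3225334 + √481722) ≈ 1795.7*I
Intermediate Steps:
o = 343392 (o = -4 + (-1*27 - 559)² = -4 + (-27 - 559)² = -4 + (-586)² = -4 + 343396 = 343392)
√(√(138330 + o) - 3225334) = √(√(138330 + 343392) - 3225334) = √(√481722 - 3225334) = √(-3225334 + √481722)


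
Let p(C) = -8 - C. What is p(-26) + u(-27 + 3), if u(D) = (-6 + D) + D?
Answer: -36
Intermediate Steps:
u(D) = -6 + 2*D
p(-26) + u(-27 + 3) = (-8 - 1*(-26)) + (-6 + 2*(-27 + 3)) = (-8 + 26) + (-6 + 2*(-24)) = 18 + (-6 - 48) = 18 - 54 = -36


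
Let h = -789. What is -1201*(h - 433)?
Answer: 1467622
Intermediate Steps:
-1201*(h - 433) = -1201*(-789 - 433) = -1201*(-1222) = 1467622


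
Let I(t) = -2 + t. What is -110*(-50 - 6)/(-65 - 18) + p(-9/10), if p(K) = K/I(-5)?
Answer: -430453/5810 ≈ -74.088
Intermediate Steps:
p(K) = -K/7 (p(K) = K/(-2 - 5) = K/(-7) = K*(-1/7) = -K/7)
-110*(-50 - 6)/(-65 - 18) + p(-9/10) = -110*(-50 - 6)/(-65 - 18) - (-9)/(7*10) = -(-6160)/(-83) - (-9)/(7*10) = -(-6160)*(-1)/83 - 1/7*(-9/10) = -110*56/83 + 9/70 = -6160/83 + 9/70 = -430453/5810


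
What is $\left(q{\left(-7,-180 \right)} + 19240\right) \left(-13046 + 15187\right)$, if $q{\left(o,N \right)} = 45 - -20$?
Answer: $41332005$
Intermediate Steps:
$q{\left(o,N \right)} = 65$ ($q{\left(o,N \right)} = 45 + 20 = 65$)
$\left(q{\left(-7,-180 \right)} + 19240\right) \left(-13046 + 15187\right) = \left(65 + 19240\right) \left(-13046 + 15187\right) = 19305 \cdot 2141 = 41332005$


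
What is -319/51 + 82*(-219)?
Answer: -916177/51 ≈ -17964.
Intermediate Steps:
-319/51 + 82*(-219) = -319*1/51 - 17958 = -319/51 - 17958 = -916177/51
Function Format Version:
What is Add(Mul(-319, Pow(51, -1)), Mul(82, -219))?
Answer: Rational(-916177, 51) ≈ -17964.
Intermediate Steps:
Add(Mul(-319, Pow(51, -1)), Mul(82, -219)) = Add(Mul(-319, Rational(1, 51)), -17958) = Add(Rational(-319, 51), -17958) = Rational(-916177, 51)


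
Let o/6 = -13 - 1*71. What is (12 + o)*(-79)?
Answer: 38868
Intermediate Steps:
o = -504 (o = 6*(-13 - 1*71) = 6*(-13 - 71) = 6*(-84) = -504)
(12 + o)*(-79) = (12 - 504)*(-79) = -492*(-79) = 38868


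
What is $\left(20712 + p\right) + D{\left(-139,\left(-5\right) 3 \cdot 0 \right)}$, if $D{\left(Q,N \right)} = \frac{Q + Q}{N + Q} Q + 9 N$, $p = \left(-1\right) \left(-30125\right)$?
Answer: $50559$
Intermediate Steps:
$p = 30125$
$D{\left(Q,N \right)} = 9 N + \frac{2 Q^{2}}{N + Q}$ ($D{\left(Q,N \right)} = \frac{2 Q}{N + Q} Q + 9 N = \frac{2 Q^{2}}{N + Q} + 9 N = 9 N + \frac{2 Q^{2}}{N + Q}$)
$\left(20712 + p\right) + D{\left(-139,\left(-5\right) 3 \cdot 0 \right)} = \left(20712 + 30125\right) + \frac{2 \left(-139\right)^{2} + 9 \left(\left(-5\right) 3 \cdot 0\right)^{2} + 9 \left(-5\right) 3 \cdot 0 \left(-139\right)}{\left(-5\right) 3 \cdot 0 - 139} = 50837 + \frac{2 \cdot 19321 + 9 \left(\left(-15\right) 0\right)^{2} + 9 \left(\left(-15\right) 0\right) \left(-139\right)}{\left(-15\right) 0 - 139} = 50837 + \frac{38642 + 9 \cdot 0^{2} + 9 \cdot 0 \left(-139\right)}{0 - 139} = 50837 + \frac{38642 + 9 \cdot 0 + 0}{-139} = 50837 - \frac{38642 + 0 + 0}{139} = 50837 - 278 = 50559$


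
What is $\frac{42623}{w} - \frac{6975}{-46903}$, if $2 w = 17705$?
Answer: $\frac{132960823}{26787665} \approx 4.9635$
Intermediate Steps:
$w = \frac{17705}{2}$ ($w = \frac{1}{2} \cdot 17705 = \frac{17705}{2} \approx 8852.5$)
$\frac{42623}{w} - \frac{6975}{-46903} = \frac{42623}{\frac{17705}{2}} - \frac{6975}{-46903} = 42623 \cdot \frac{2}{17705} - - \frac{225}{1513} = \frac{85246}{17705} + \frac{225}{1513} = \frac{132960823}{26787665}$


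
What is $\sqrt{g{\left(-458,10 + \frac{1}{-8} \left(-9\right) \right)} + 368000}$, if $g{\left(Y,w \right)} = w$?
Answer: $\frac{3 \sqrt{654242}}{4} \approx 606.64$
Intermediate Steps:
$\sqrt{g{\left(-458,10 + \frac{1}{-8} \left(-9\right) \right)} + 368000} = \sqrt{\left(10 + \frac{1}{-8} \left(-9\right)\right) + 368000} = \sqrt{\left(10 - - \frac{9}{8}\right) + 368000} = \sqrt{\left(10 + \frac{9}{8}\right) + 368000} = \sqrt{\frac{89}{8} + 368000} = \sqrt{\frac{2944089}{8}} = \frac{3 \sqrt{654242}}{4}$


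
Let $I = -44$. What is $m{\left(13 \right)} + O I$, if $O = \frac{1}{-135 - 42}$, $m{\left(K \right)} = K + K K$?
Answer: $\frac{32258}{177} \approx 182.25$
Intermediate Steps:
$m{\left(K \right)} = K + K^{2}$
$O = - \frac{1}{177}$ ($O = \frac{1}{-177} = - \frac{1}{177} \approx -0.0056497$)
$m{\left(13 \right)} + O I = 13 \left(1 + 13\right) - - \frac{44}{177} = 13 \cdot 14 + \frac{44}{177} = 182 + \frac{44}{177} = \frac{32258}{177}$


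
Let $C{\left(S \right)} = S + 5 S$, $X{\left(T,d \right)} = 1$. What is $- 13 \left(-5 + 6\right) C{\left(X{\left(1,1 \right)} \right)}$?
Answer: $-78$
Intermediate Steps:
$C{\left(S \right)} = 6 S$
$- 13 \left(-5 + 6\right) C{\left(X{\left(1,1 \right)} \right)} = - 13 \left(-5 + 6\right) 6 \cdot 1 = \left(-13\right) 1 \cdot 6 = \left(-13\right) 6 = -78$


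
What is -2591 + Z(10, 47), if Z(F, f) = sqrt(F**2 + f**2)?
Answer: -2591 + sqrt(2309) ≈ -2542.9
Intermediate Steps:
-2591 + Z(10, 47) = -2591 + sqrt(10**2 + 47**2) = -2591 + sqrt(100 + 2209) = -2591 + sqrt(2309)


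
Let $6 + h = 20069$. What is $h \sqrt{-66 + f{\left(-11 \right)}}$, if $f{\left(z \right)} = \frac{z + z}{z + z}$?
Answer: $20063 i \sqrt{65} \approx 1.6175 \cdot 10^{5} i$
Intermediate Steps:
$f{\left(z \right)} = 1$ ($f{\left(z \right)} = \frac{2 z}{2 z} = 2 z \frac{1}{2 z} = 1$)
$h = 20063$ ($h = -6 + 20069 = 20063$)
$h \sqrt{-66 + f{\left(-11 \right)}} = 20063 \sqrt{-66 + 1} = 20063 \sqrt{-65} = 20063 i \sqrt{65}$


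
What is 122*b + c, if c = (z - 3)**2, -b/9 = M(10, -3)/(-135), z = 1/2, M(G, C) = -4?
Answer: -1577/60 ≈ -26.283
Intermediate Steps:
z = 1/2 ≈ 0.50000
b = -4/15 (b = -(-36)/(-135) = -(-36)*(-1)/135 = -9*4/135 = -4/15 ≈ -0.26667)
c = 25/4 (c = (1/2 - 3)**2 = (-5/2)**2 = 25/4 ≈ 6.2500)
122*b + c = 122*(-4/15) + 25/4 = -488/15 + 25/4 = -1577/60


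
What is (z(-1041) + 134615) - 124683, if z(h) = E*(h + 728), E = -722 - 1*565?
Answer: 412763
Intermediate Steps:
E = -1287 (E = -722 - 565 = -1287)
z(h) = -936936 - 1287*h (z(h) = -1287*(h + 728) = -1287*(728 + h) = -936936 - 1287*h)
(z(-1041) + 134615) - 124683 = ((-936936 - 1287*(-1041)) + 134615) - 124683 = ((-936936 + 1339767) + 134615) - 124683 = (402831 + 134615) - 124683 = 537446 - 124683 = 412763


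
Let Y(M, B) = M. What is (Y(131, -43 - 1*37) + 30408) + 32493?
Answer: 63032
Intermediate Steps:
(Y(131, -43 - 1*37) + 30408) + 32493 = (131 + 30408) + 32493 = 30539 + 32493 = 63032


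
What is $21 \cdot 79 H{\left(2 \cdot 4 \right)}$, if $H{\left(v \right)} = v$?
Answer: $13272$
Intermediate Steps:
$21 \cdot 79 H{\left(2 \cdot 4 \right)} = 21 \cdot 79 \cdot 2 \cdot 4 = 1659 \cdot 8 = 13272$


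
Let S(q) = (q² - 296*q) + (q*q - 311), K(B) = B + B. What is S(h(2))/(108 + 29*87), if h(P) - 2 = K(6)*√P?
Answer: -319/2631 - 1152*√2/877 ≈ -1.9789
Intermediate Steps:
K(B) = 2*B
h(P) = 2 + 12*√P (h(P) = 2 + (2*6)*√P = 2 + 12*√P)
S(q) = -311 - 296*q + 2*q² (S(q) = (q² - 296*q) + (q² - 311) = (q² - 296*q) + (-311 + q²) = -311 - 296*q + 2*q²)
S(h(2))/(108 + 29*87) = (-311 - 296*(2 + 12*√2) + 2*(2 + 12*√2)²)/(108 + 29*87) = (-311 + (-592 - 3552*√2) + 2*(2 + 12*√2)²)/(108 + 2523) = (-903 - 3552*√2 + 2*(2 + 12*√2)²)/2631 = (-903 - 3552*√2 + 2*(2 + 12*√2)²)*(1/2631) = -301/877 - 1184*√2/877 + 2*(2 + 12*√2)²/2631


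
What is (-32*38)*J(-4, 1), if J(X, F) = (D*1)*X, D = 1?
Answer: 4864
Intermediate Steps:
J(X, F) = X (J(X, F) = (1*1)*X = 1*X = X)
(-32*38)*J(-4, 1) = -32*38*(-4) = -1216*(-4) = 4864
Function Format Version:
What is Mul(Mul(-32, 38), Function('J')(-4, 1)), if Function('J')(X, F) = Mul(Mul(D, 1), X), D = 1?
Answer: 4864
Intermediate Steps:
Function('J')(X, F) = X (Function('J')(X, F) = Mul(Mul(1, 1), X) = Mul(1, X) = X)
Mul(Mul(-32, 38), Function('J')(-4, 1)) = Mul(Mul(-32, 38), -4) = Mul(-1216, -4) = 4864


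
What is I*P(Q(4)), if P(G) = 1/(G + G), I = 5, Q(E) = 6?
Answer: 5/12 ≈ 0.41667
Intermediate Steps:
P(G) = 1/(2*G)
I*P(Q(4)) = 5*((½)/6) = 5*((½)*(⅙)) = 5*(1/12) = 5/12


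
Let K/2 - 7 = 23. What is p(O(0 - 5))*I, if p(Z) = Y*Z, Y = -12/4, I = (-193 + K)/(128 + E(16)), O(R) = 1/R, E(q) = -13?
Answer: -399/575 ≈ -0.69391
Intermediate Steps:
K = 60 (K = 14 + 2*23 = 14 + 46 = 60)
I = -133/115 (I = (-193 + 60)/(128 - 13) = -133/115 ≈ -1.1565)
Y = -3 (Y = -12*¼ = -3)
p(Z) = -3*Z
p(O(0 - 5))*I = -3/(0 - 5)*(-133/115) = -3/(-5)*(-133/115) = -3*(-⅕)*(-133/115) = (⅗)*(-133/115) = -399/575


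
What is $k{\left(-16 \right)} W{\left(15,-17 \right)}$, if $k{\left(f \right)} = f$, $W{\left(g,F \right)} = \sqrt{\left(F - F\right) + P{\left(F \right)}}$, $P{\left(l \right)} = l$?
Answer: $- 16 i \sqrt{17} \approx - 65.97 i$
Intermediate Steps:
$W{\left(g,F \right)} = \sqrt{F}$ ($W{\left(g,F \right)} = \sqrt{\left(F - F\right) + F} = \sqrt{0 + F} = \sqrt{F}$)
$k{\left(-16 \right)} W{\left(15,-17 \right)} = - 16 \sqrt{-17} = - 16 i \sqrt{17}$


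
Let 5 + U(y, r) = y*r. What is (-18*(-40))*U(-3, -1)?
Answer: -1440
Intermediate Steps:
U(y, r) = -5 + r*y (U(y, r) = -5 + y*r = -5 + r*y)
(-18*(-40))*U(-3, -1) = (-18*(-40))*(-5 - 1*(-3)) = 720*(-5 + 3) = 720*(-2) = -1440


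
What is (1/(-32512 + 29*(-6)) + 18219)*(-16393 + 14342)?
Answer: -1221383283883/32686 ≈ -3.7367e+7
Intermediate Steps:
(1/(-32512 + 29*(-6)) + 18219)*(-16393 + 14342) = (1/(-32512 - 174) + 18219)*(-2051) = (1/(-32686) + 18219)*(-2051) = (-1/32686 + 18219)*(-2051) = (595506233/32686)*(-2051) = -1221383283883/32686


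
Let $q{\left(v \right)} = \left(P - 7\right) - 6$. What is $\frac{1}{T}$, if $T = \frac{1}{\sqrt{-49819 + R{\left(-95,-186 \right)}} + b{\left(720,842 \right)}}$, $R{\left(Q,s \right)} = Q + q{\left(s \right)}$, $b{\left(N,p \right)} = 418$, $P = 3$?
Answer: $418 + 2 i \sqrt{12481} \approx 418.0 + 223.44 i$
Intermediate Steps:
$q{\left(v \right)} = -10$ ($q{\left(v \right)} = \left(3 - 7\right) - 6 = -4 - 6 = -10$)
$R{\left(Q,s \right)} = -10 + Q$ ($R{\left(Q,s \right)} = Q - 10 = -10 + Q$)
$T = \frac{1}{418 + 2 i \sqrt{12481}}$ ($T = \frac{1}{\sqrt{-49819 - 105} + 418} = \frac{1}{\sqrt{-49924} + 418} = \frac{1}{2 i \sqrt{12481} + 418} = \frac{1}{418 + 2 i \sqrt{12481}} \approx 0.0018607 - 0.00099461 i$)
$\frac{1}{T} = \frac{1}{\frac{209}{112324} - \frac{i \sqrt{12481}}{112324}}$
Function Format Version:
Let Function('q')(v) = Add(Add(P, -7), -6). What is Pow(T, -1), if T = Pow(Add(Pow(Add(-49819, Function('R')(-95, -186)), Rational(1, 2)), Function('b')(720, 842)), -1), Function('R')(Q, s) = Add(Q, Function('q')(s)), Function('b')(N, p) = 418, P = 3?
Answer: Add(418, Mul(2, I, Pow(12481, Rational(1, 2)))) ≈ Add(418.00, Mul(223.44, I))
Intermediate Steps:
Function('q')(v) = -10 (Function('q')(v) = Add(Add(3, -7), -6) = Add(-4, -6) = -10)
Function('R')(Q, s) = Add(-10, Q) (Function('R')(Q, s) = Add(Q, -10) = Add(-10, Q))
T = Pow(Add(418, Mul(2, I, Pow(12481, Rational(1, 2)))), -1) (T = Pow(Add(Pow(Add(-49819, Add(-10, -95)), Rational(1, 2)), 418), -1) = Pow(Add(Pow(Add(-49819, -105), Rational(1, 2)), 418), -1) = Pow(Add(Pow(-49924, Rational(1, 2)), 418), -1) = Pow(Add(Mul(2, I, Pow(12481, Rational(1, 2))), 418), -1) = Pow(Add(418, Mul(2, I, Pow(12481, Rational(1, 2)))), -1) ≈ Add(0.0018607, Mul(-0.00099461, I)))
Pow(T, -1) = Pow(Add(Rational(209, 112324), Mul(Rational(-1, 112324), I, Pow(12481, Rational(1, 2)))), -1)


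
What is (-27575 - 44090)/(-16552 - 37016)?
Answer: 71665/53568 ≈ 1.3378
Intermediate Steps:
(-27575 - 44090)/(-16552 - 37016) = -71665/(-53568) = -71665*(-1/53568) = 71665/53568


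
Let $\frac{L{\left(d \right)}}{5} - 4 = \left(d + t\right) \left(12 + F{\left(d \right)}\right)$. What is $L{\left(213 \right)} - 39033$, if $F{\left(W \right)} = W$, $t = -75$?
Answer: $116237$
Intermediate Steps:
$L{\left(d \right)} = 20 + 5 \left(-75 + d\right) \left(12 + d\right)$ ($L{\left(d \right)} = 20 + 5 \left(d - 75\right) \left(12 + d\right) = 20 + 5 \left(-75 + d\right) \left(12 + d\right)$)
$L{\left(213 \right)} - 39033 = \left(-4480 - 67095 + 5 \cdot 213^{2}\right) - 39033 = \left(-4480 - 67095 + 5 \cdot 45369\right) - 39033 = \left(-4480 - 67095 + 226845\right) - 39033 = 155270 - 39033 = 116237$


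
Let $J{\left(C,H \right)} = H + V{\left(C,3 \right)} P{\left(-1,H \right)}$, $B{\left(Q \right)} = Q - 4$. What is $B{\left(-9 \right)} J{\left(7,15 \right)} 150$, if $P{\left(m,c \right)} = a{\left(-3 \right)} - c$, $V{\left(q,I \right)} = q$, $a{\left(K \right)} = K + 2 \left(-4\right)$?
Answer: $325650$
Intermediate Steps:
$a{\left(K \right)} = -8 + K$ ($a{\left(K \right)} = K - 8 = -8 + K$)
$B{\left(Q \right)} = -4 + Q$
$P{\left(m,c \right)} = -11 - c$ ($P{\left(m,c \right)} = \left(-8 - 3\right) - c = -11 - c$)
$J{\left(C,H \right)} = H + C \left(-11 - H\right)$
$B{\left(-9 \right)} J{\left(7,15 \right)} 150 = \left(-4 - 9\right) \left(15 - 7 \left(11 + 15\right)\right) 150 = - 13 \left(15 - 7 \cdot 26\right) 150 = - 13 \left(15 - 182\right) 150 = \left(-13\right) \left(-167\right) 150 = 2171 \cdot 150 = 325650$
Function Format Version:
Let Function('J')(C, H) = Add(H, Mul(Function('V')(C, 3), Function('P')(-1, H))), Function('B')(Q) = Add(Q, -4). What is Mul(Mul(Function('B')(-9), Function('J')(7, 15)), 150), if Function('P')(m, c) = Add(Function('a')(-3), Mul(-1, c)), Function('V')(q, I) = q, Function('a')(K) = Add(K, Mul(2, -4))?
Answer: 325650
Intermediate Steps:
Function('a')(K) = Add(-8, K) (Function('a')(K) = Add(K, -8) = Add(-8, K))
Function('B')(Q) = Add(-4, Q)
Function('P')(m, c) = Add(-11, Mul(-1, c)) (Function('P')(m, c) = Add(Add(-8, -3), Mul(-1, c)) = Add(-11, Mul(-1, c)))
Function('J')(C, H) = Add(H, Mul(C, Add(-11, Mul(-1, H))))
Mul(Mul(Function('B')(-9), Function('J')(7, 15)), 150) = Mul(Mul(Add(-4, -9), Add(15, Mul(-1, 7, Add(11, 15)))), 150) = Mul(Mul(-13, Add(15, Mul(-1, 7, 26))), 150) = Mul(Mul(-13, Add(15, -182)), 150) = Mul(Mul(-13, -167), 150) = Mul(2171, 150) = 325650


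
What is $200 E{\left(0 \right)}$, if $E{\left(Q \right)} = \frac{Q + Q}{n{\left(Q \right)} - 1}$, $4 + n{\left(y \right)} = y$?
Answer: $0$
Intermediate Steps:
$n{\left(y \right)} = -4 + y$
$E{\left(Q \right)} = \frac{2 Q}{-5 + Q}$ ($E{\left(Q \right)} = \frac{Q + Q}{\left(-4 + Q\right) - 1} = \frac{2 Q}{-5 + Q}$)
$200 E{\left(0 \right)} = 200 \cdot 2 \cdot 0 \frac{1}{-5 + 0} = 200 \cdot 2 \cdot 0 \frac{1}{-5} = 200 \cdot 2 \cdot 0 \left(- \frac{1}{5}\right) = 200 \cdot 0 = 0$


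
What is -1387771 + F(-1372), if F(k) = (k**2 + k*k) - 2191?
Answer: 2374806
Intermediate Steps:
F(k) = -2191 + 2*k**2 (F(k) = (k**2 + k**2) - 2191 = 2*k**2 - 2191 = -2191 + 2*k**2)
-1387771 + F(-1372) = -1387771 + (-2191 + 2*(-1372)**2) = -1387771 + (-2191 + 2*1882384) = -1387771 + (-2191 + 3764768) = -1387771 + 3762577 = 2374806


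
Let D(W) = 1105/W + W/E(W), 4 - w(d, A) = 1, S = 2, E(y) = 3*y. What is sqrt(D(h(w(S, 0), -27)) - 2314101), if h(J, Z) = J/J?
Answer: 11*I*sqrt(172041)/3 ≈ 1520.9*I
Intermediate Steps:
w(d, A) = 3 (w(d, A) = 4 - 1*1 = 4 - 1 = 3)
h(J, Z) = 1
D(W) = 1/3 + 1105/W (D(W) = 1105/W + W/((3*W)) = 1105/W + W*(1/(3*W)) = 1105/W + 1/3 = 1/3 + 1105/W)
sqrt(D(h(w(S, 0), -27)) - 2314101) = sqrt((1/3)*(3315 + 1)/1 - 2314101) = sqrt((1/3)*1*3316 - 2314101) = sqrt(3316/3 - 2314101) = sqrt(-6938987/3) = 11*I*sqrt(172041)/3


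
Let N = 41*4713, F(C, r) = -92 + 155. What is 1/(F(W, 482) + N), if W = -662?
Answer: 1/193296 ≈ 5.1734e-6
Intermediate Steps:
F(C, r) = 63
N = 193233
1/(F(W, 482) + N) = 1/(63 + 193233) = 1/193296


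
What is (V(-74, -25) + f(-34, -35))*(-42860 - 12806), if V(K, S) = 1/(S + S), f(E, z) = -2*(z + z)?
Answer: -194803167/25 ≈ -7.7921e+6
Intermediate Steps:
f(E, z) = -4*z
V(K, S) = 1/(2*S)
(V(-74, -25) + f(-34, -35))*(-42860 - 12806) = ((1/2)/(-25) - 4*(-35))*(-42860 - 12806) = ((1/2)*(-1/25) + 140)*(-55666) = (-1/50 + 140)*(-55666) = (6999/50)*(-55666) = -194803167/25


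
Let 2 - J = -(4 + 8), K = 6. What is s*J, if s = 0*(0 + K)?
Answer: 0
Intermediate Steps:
s = 0 (s = 0*(0 + 6) = 0*6 = 0)
J = 14 (J = 2 - (-1)*(4 + 8) = 2 - (-1)*12 = 2 - 1*(-12) = 2 + 12 = 14)
s*J = 0*14 = 0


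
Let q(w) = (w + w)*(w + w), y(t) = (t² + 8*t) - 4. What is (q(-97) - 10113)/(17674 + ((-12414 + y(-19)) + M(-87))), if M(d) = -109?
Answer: 27523/5356 ≈ 5.1387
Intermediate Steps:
y(t) = -4 + t² + 8*t
q(w) = 4*w² (q(w) = (2*w)*(2*w) = 4*w²)
(q(-97) - 10113)/(17674 + ((-12414 + y(-19)) + M(-87))) = (4*(-97)² - 10113)/(17674 + ((-12414 + (-4 + (-19)² + 8*(-19))) - 109)) = (4*9409 - 10113)/(17674 + ((-12414 + (-4 + 361 - 152)) - 109)) = (37636 - 10113)/(17674 + ((-12414 + 205) - 109)) = 27523/(17674 + (-12209 - 109)) = 27523/(17674 - 12318) = 27523/5356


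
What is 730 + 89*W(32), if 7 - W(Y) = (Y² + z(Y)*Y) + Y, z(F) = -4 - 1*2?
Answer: -75543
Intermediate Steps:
z(F) = -6 (z(F) = -4 - 2 = -6)
W(Y) = 7 - Y² + 5*Y (W(Y) = 7 - ((Y² - 6*Y) + Y) = 7 - (Y² - 5*Y) = 7 + (-Y² + 5*Y) = 7 - Y² + 5*Y)
730 + 89*W(32) = 730 + 89*(7 - 1*32² + 5*32) = 730 + 89*(7 - 1*1024 + 160) = 730 + 89*(7 - 1024 + 160) = 730 + 89*(-857) = 730 - 76273 = -75543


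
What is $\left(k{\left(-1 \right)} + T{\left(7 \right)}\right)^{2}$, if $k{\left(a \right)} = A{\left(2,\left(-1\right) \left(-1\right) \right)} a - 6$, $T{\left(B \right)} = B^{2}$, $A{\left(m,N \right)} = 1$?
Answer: $1764$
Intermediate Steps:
$k{\left(a \right)} = -6 + a$ ($k{\left(a \right)} = 1 a - 6 = a - 6 = -6 + a$)
$\left(k{\left(-1 \right)} + T{\left(7 \right)}\right)^{2} = \left(\left(-6 - 1\right) + 7^{2}\right)^{2} = \left(-7 + 49\right)^{2} = 42^{2} = 1764$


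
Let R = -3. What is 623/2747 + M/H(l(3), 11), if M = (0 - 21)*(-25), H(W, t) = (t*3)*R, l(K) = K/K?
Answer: -460166/90651 ≈ -5.0762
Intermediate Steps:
l(K) = 1
H(W, t) = -9*t (H(W, t) = (t*3)*(-3) = (3*t)*(-3) = -9*t)
M = 525 (M = -21*(-25) = 525)
623/2747 + M/H(l(3), 11) = 623/2747 + 525/((-9*11)) = 623*(1/2747) + 525/(-99) = 623/2747 + 525*(-1/99) = 623/2747 - 175/33 = -460166/90651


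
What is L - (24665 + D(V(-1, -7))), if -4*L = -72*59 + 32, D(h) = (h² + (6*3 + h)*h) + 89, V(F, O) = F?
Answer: -23684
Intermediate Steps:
D(h) = 89 + h² + h*(18 + h) (D(h) = (h² + (18 + h)*h) + 89 = (h² + h*(18 + h)) + 89 = 89 + h² + h*(18 + h))
L = 1054 (L = -(-72*59 + 32)/4 = -(-4248 + 32)/4 = -¼*(-4216) = 1054)
L - (24665 + D(V(-1, -7))) = 1054 - (24665 + (89 + 2*(-1)² + 18*(-1))) = 1054 - (24665 + (89 + 2*1 - 18)) = 1054 - (24665 + (89 + 2 - 18)) = 1054 - (24665 + 73) = 1054 - 1*24738 = 1054 - 24738 = -23684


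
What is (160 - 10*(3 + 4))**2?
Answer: 8100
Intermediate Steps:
(160 - 10*(3 + 4))**2 = (160 - 10*7)**2 = (160 - 70)**2 = 90**2 = 8100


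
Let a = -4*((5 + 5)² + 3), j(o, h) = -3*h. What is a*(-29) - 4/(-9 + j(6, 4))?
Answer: 250912/21 ≈ 11948.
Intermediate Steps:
a = -412 (a = -4*(10² + 3) = -4*(100 + 3) = -4*103 = -412)
a*(-29) - 4/(-9 + j(6, 4)) = -412*(-29) - 4/(-9 - 3*4) = 11948 - 4/(-9 - 12) = 11948 - 4/(-21) = 11948 - 1/21*(-4) = 11948 + 4/21 = 250912/21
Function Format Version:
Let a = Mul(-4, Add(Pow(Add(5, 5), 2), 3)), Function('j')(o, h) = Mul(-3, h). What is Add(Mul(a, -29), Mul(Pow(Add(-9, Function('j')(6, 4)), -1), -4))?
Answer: Rational(250912, 21) ≈ 11948.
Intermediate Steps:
a = -412 (a = Mul(-4, Add(Pow(10, 2), 3)) = Mul(-4, Add(100, 3)) = Mul(-4, 103) = -412)
Add(Mul(a, -29), Mul(Pow(Add(-9, Function('j')(6, 4)), -1), -4)) = Add(Mul(-412, -29), Mul(Pow(Add(-9, Mul(-3, 4)), -1), -4)) = Add(11948, Mul(Pow(Add(-9, -12), -1), -4)) = Add(11948, Mul(Pow(-21, -1), -4)) = Add(11948, Mul(Rational(-1, 21), -4)) = Add(11948, Rational(4, 21)) = Rational(250912, 21)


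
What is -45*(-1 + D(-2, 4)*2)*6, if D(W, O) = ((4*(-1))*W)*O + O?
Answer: -19170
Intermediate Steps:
D(W, O) = O - 4*O*W (D(W, O) = (-4*W)*O + O = -4*O*W + O = O - 4*O*W)
-45*(-1 + D(-2, 4)*2)*6 = -45*(-1 + (4*(1 - 4*(-2)))*2)*6 = -45*(-1 + (4*(1 + 8))*2)*6 = -45*(-1 + (4*9)*2)*6 = -45*(-1 + 36*2)*6 = -45*(-1 + 72)*6 = -45*71*6 = -3195*6 = -19170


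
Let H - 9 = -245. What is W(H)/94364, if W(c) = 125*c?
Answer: -7375/23591 ≈ -0.31262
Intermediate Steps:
H = -236 (H = 9 - 245 = -236)
W(H)/94364 = (125*(-236))/94364 = -29500*1/94364 = -7375/23591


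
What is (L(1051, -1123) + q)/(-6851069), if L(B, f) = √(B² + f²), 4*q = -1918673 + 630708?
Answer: 1287965/27404276 - √2365730/6851069 ≈ 0.046774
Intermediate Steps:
q = -1287965/4 (q = (-1918673 + 630708)/4 = (¼)*(-1287965) = -1287965/4 ≈ -3.2199e+5)
(L(1051, -1123) + q)/(-6851069) = (√(1051² + (-1123)²) - 1287965/4)/(-6851069) = (√(1104601 + 1261129) - 1287965/4)*(-1/6851069) = (√2365730 - 1287965/4)*(-1/6851069) = (-1287965/4 + √2365730)*(-1/6851069) = 1287965/27404276 - √2365730/6851069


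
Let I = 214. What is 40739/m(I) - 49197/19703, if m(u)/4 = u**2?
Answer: -8209422731/3609274352 ≈ -2.2745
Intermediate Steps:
m(u) = 4*u**2
40739/m(I) - 49197/19703 = 40739/((4*214**2)) - 49197/19703 = 40739/((4*45796)) - 49197*1/19703 = 40739/183184 - 49197/19703 = -8209422731/3609274352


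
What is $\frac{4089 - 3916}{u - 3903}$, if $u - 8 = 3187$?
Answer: $- \frac{173}{708} \approx -0.24435$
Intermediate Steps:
$u = 3195$ ($u = 8 + 3187 = 3195$)
$\frac{4089 - 3916}{u - 3903} = \frac{4089 - 3916}{3195 - 3903} = \frac{4089 - 3916}{-708} = 173 \left(- \frac{1}{708}\right) = - \frac{173}{708}$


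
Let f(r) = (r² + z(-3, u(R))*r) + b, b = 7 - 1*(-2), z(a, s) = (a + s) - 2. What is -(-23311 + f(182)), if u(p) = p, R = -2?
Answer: -8548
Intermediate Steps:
z(a, s) = -2 + a + s
b = 9 (b = 7 + 2 = 9)
f(r) = 9 + r² - 7*r (f(r) = (r² + (-2 - 3 - 2)*r) + 9 = (r² - 7*r) + 9 = 9 + r² - 7*r)
-(-23311 + f(182)) = -(-23311 + (9 + 182² - 7*182)) = -(-23311 + (9 + 33124 - 1274)) = -(-23311 + 31859) = -1*8548 = -8548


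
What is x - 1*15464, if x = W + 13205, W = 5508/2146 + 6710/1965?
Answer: -950073163/421689 ≈ -2253.0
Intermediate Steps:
W = 2522288/421689 (W = 5508*(1/2146) + 6710*(1/1965) = 2754/1073 + 1342/393 = 2522288/421689 ≈ 5.9814)
x = 5570925533/421689 (x = 2522288/421689 + 13205 = 5570925533/421689 ≈ 13211.)
x - 1*15464 = 5570925533/421689 - 1*15464 = 5570925533/421689 - 15464 = -950073163/421689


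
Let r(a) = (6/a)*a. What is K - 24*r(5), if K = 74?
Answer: -70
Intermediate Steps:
r(a) = 6
K - 24*r(5) = 74 - 24*6 = 74 - 144 = -70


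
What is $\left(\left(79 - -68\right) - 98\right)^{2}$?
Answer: $2401$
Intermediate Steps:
$\left(\left(79 - -68\right) - 98\right)^{2} = \left(\left(79 + 68\right) - 98\right)^{2} = \left(147 - 98\right)^{2} = 49^{2} = 2401$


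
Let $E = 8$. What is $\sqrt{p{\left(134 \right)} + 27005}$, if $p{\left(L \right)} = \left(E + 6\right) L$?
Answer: $3 \sqrt{3209} \approx 169.94$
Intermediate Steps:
$p{\left(L \right)} = 14 L$ ($p{\left(L \right)} = \left(8 + 6\right) L = 14 L$)
$\sqrt{p{\left(134 \right)} + 27005} = \sqrt{14 \cdot 134 + 27005} = \sqrt{1876 + 27005} = \sqrt{28881} = 3 \sqrt{3209}$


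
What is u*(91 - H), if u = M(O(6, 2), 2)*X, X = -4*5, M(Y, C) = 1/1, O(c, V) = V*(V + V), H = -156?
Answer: -4940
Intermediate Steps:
O(c, V) = 2*V² (O(c, V) = V*(2*V) = 2*V²)
M(Y, C) = 1
X = -20
u = -20 (u = 1*(-20) = -20)
u*(91 - H) = -20*(91 - 1*(-156)) = -20*(91 + 156) = -20*247 = -4940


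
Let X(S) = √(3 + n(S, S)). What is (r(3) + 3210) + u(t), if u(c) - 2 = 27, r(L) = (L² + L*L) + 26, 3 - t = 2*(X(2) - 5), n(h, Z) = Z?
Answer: 3283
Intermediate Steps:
X(S) = √(3 + S)
t = 13 - 2*√5 (t = 3 - 2*(√(3 + 2) - 5) = 3 - 2*(√5 - 5) = 3 - 2*(-5 + √5) = 3 - (-10 + 2*√5) = 3 + (10 - 2*√5) = 13 - 2*√5 ≈ 8.5279)
r(L) = 26 + 2*L² (r(L) = (L² + L²) + 26 = 2*L² + 26 = 26 + 2*L²)
u(c) = 29 (u(c) = 2 + 27 = 29)
(r(3) + 3210) + u(t) = ((26 + 2*3²) + 3210) + 29 = ((26 + 2*9) + 3210) + 29 = ((26 + 18) + 3210) + 29 = (44 + 3210) + 29 = 3254 + 29 = 3283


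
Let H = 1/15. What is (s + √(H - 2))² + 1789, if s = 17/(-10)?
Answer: 536987/300 - 17*I*√435/75 ≈ 1790.0 - 4.7275*I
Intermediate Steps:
H = 1/15 ≈ 0.066667
s = -17/10 (s = 17*(-⅒) = -17/10 ≈ -1.7000)
(s + √(H - 2))² + 1789 = (-17/10 + √(1/15 - 2))² + 1789 = (-17/10 + √(-29/15))² + 1789 = (-17/10 + I*√435/15)² + 1789 = 1789 + (-17/10 + I*√435/15)²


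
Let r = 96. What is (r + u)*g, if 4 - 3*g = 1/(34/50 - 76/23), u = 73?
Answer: 1117259/4527 ≈ 246.80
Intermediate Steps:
g = 6611/4527 (g = 4/3 - 1/(3*(34/50 - 76/23)) = 4/3 - 1/(3*(34*(1/50) - 76*1/23)) = 4/3 - 1/(3*(17/25 - 76/23)) = 4/3 - 1/(3*(-1509/575)) = 4/3 - 1/3*(-575/1509) = 4/3 + 575/4527 = 6611/4527 ≈ 1.4603)
(r + u)*g = (96 + 73)*(6611/4527) = 169*(6611/4527) = 1117259/4527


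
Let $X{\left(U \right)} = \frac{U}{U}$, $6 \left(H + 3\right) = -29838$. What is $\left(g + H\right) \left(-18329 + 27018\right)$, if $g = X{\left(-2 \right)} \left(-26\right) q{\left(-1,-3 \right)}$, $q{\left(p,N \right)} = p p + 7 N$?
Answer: $-38718184$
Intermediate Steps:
$H = -4976$ ($H = -3 + \frac{1}{6} \left(-29838\right) = -3 - 4973 = -4976$)
$X{\left(U \right)} = 1$
$q{\left(p,N \right)} = p^{2} + 7 N$
$g = 520$ ($g = 1 \left(-26\right) \left(\left(-1\right)^{2} + 7 \left(-3\right)\right) = - 26 \left(1 - 21\right) = \left(-26\right) \left(-20\right) = 520$)
$\left(g + H\right) \left(-18329 + 27018\right) = \left(520 - 4976\right) \left(-18329 + 27018\right) = \left(-4456\right) 8689 = -38718184$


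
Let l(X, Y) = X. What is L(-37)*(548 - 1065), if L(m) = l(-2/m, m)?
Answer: -1034/37 ≈ -27.946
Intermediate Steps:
L(m) = -2/m
L(-37)*(548 - 1065) = (-2/(-37))*(548 - 1065) = -2*(-1/37)*(-517) = (2/37)*(-517) = -1034/37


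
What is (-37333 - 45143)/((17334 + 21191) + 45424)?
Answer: -27492/27983 ≈ -0.98245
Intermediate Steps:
(-37333 - 45143)/((17334 + 21191) + 45424) = -82476/(38525 + 45424) = -82476/83949 = -82476*1/83949 = -27492/27983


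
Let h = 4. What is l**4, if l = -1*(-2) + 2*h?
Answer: 10000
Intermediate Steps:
l = 10 (l = -1*(-2) + 2*4 = 2 + 8 = 10)
l**4 = 10**4 = 10000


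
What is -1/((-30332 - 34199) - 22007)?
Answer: 1/86538 ≈ 1.1556e-5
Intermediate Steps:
-1/((-30332 - 34199) - 22007) = -1/(-64531 - 22007) = -1/(-86538) = -1*(-1/86538) = 1/86538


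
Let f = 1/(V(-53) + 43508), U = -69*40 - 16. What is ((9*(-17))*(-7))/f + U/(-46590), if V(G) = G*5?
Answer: 1078867230023/23295 ≈ 4.6313e+7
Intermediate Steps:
V(G) = 5*G
U = -2776 (U = -2760 - 16 = -2776)
f = 1/43243 (f = 1/(5*(-53) + 43508) = 1/(-265 + 43508) = 1/43243 ≈ 2.3125e-5)
((9*(-17))*(-7))/f + U/(-46590) = ((9*(-17))*(-7))/(1/43243) - 2776/(-46590) = -153*(-7)*43243 - 2776*(-1/46590) = 1071*43243 + 1388/23295 = 46313253 + 1388/23295 = 1078867230023/23295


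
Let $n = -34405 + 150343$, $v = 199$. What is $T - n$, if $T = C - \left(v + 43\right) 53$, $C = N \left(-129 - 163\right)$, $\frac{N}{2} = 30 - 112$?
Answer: $-80876$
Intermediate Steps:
$N = -164$ ($N = 2 \left(30 - 112\right) = 2 \left(-82\right) = -164$)
$C = 47888$ ($C = - 164 \left(-129 - 163\right) = \left(-164\right) \left(-292\right) = 47888$)
$n = 115938$
$T = 35062$ ($T = 47888 - \left(199 + 43\right) 53 = 47888 - 242 \cdot 53 = 47888 - 12826 = 35062$)
$T - n = 35062 - 115938 = -80876$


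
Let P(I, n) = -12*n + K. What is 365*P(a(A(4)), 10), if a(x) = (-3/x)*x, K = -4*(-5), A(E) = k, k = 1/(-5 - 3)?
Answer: -36500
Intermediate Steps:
k = -⅛ (k = 1/(-8) = -⅛ ≈ -0.12500)
A(E) = -⅛
K = 20
a(x) = -3
P(I, n) = 20 - 12*n (P(I, n) = -12*n + 20 = 20 - 12*n)
365*P(a(A(4)), 10) = 365*(20 - 12*10) = 365*(20 - 120) = 365*(-100) = -36500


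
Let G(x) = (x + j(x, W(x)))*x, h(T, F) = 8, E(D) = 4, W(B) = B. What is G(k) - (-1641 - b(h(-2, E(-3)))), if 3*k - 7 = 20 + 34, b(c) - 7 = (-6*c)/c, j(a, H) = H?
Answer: 22220/9 ≈ 2468.9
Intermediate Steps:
b(c) = 1 (b(c) = 7 + (-6*c)/c = 7 - 6 = 1)
k = 61/3 (k = 7/3 + (20 + 34)/3 = 7/3 + (⅓)*54 = 7/3 + 18 = 61/3 ≈ 20.333)
G(x) = 2*x² (G(x) = (x + x)*x = (2*x)*x = 2*x²)
G(k) - (-1641 - b(h(-2, E(-3)))) = 2*(61/3)² - (-1641 - 1*1) = 2*(3721/9) - (-1641 - 1) = 7442/9 - 1*(-1642) = 7442/9 + 1642 = 22220/9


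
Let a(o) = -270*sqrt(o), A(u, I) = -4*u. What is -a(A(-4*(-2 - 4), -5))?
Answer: 1080*I*sqrt(6) ≈ 2645.4*I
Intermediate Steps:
-a(A(-4*(-2 - 4), -5)) = -(-270)*sqrt(-(-16)*(-2 - 4)) = -(-270)*sqrt(-(-16)*(-6)) = -(-270)*sqrt(-4*24) = -(-270)*sqrt(-96) = -(-270)*4*I*sqrt(6) = -(-1080)*I*sqrt(6) = 1080*I*sqrt(6)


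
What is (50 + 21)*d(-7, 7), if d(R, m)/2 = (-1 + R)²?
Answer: 9088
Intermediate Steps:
d(R, m) = 2*(-1 + R)²
(50 + 21)*d(-7, 7) = (50 + 21)*(2*(-1 - 7)²) = 71*(2*(-8)²) = 71*(2*64) = 71*128 = 9088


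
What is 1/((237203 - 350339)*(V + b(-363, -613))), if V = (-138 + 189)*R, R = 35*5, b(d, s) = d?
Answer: -1/968670432 ≈ -1.0323e-9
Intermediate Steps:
R = 175
V = 8925 (V = (-138 + 189)*175 = 51*175 = 8925)
1/((237203 - 350339)*(V + b(-363, -613))) = 1/((237203 - 350339)*(8925 - 363)) = 1/(-113136*8562) = 1/(-968670432) = -1/968670432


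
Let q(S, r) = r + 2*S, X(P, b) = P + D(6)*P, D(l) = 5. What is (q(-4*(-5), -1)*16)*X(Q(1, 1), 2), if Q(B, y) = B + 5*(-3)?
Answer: -52416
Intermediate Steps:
Q(B, y) = -15 + B (Q(B, y) = B - 15 = -15 + B)
X(P, b) = 6*P (X(P, b) = P + 5*P = 6*P)
(q(-4*(-5), -1)*16)*X(Q(1, 1), 2) = ((-1 + 2*(-4*(-5)))*16)*(6*(-15 + 1)) = ((-1 + 2*20)*16)*(6*(-14)) = ((-1 + 40)*16)*(-84) = (39*16)*(-84) = 624*(-84) = -52416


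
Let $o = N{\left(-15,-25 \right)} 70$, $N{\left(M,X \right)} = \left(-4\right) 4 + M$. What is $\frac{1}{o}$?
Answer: $- \frac{1}{2170} \approx -0.00046083$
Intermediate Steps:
$N{\left(M,X \right)} = -16 + M$
$o = -2170$ ($o = \left(-16 - 15\right) 70 = \left(-31\right) 70 = -2170$)
$\frac{1}{o} = \frac{1}{-2170} = - \frac{1}{2170}$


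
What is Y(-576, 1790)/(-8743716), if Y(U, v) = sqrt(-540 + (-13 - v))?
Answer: -I*sqrt(2343)/8743716 ≈ -5.5359e-6*I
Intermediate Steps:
Y(U, v) = sqrt(-553 - v)
Y(-576, 1790)/(-8743716) = sqrt(-553 - 1*1790)/(-8743716) = sqrt(-553 - 1790)*(-1/8743716) = sqrt(-2343)*(-1/8743716) = (I*sqrt(2343))*(-1/8743716) = -I*sqrt(2343)/8743716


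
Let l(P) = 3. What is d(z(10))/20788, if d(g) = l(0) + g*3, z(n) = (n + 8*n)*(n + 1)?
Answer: 2973/20788 ≈ 0.14302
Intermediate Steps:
z(n) = 9*n*(1 + n) (z(n) = (9*n)*(1 + n) = 9*n*(1 + n))
d(g) = 3 + 3*g (d(g) = 3 + g*3 = 3 + 3*g)
d(z(10))/20788 = (3 + 3*(9*10*(1 + 10)))/20788 = (3 + 3*(9*10*11))*(1/20788) = (3 + 3*990)*(1/20788) = (3 + 2970)*(1/20788) = 2973*(1/20788) = 2973/20788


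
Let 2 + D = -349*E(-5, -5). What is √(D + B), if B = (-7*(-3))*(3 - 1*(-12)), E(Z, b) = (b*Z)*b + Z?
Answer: √45683 ≈ 213.74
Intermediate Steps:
E(Z, b) = Z + Z*b² (E(Z, b) = (Z*b)*b + Z = Z*b² + Z = Z + Z*b²)
D = 45368 (D = -2 - (-1745)*(1 + (-5)²) = -2 - (-1745)*(1 + 25) = -2 - (-1745)*26 = -2 - 349*(-130) = -2 + 45370 = 45368)
B = 315 (B = 21*(3 + 12) = 21*15 = 315)
√(D + B) = √(45368 + 315) = √45683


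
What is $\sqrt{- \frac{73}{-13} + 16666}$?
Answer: $\frac{\sqrt{2817503}}{13} \approx 129.12$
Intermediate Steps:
$\sqrt{- \frac{73}{-13} + 16666} = \sqrt{\left(-73\right) \left(- \frac{1}{13}\right) + 16666} = \sqrt{\frac{73}{13} + 16666} = \sqrt{\frac{216731}{13}} = \frac{\sqrt{2817503}}{13}$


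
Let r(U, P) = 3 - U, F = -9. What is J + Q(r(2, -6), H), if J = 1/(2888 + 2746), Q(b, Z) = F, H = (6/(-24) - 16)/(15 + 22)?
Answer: -50705/5634 ≈ -8.9998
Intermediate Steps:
H = -65/148 (H = (6*(-1/24) - 16)/37 = (-1/4 - 16)*(1/37) = -65/4*1/37 = -65/148 ≈ -0.43919)
Q(b, Z) = -9
J = 1/5634 ≈ 0.00017749
J + Q(r(2, -6), H) = 1/5634 - 9 = -50705/5634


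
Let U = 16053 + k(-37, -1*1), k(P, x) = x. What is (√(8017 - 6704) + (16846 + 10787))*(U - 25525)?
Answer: -261767409 - 9473*√1313 ≈ -2.6211e+8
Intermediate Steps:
U = 16052 (U = 16053 - 1*1 = 16053 - 1 = 16052)
(√(8017 - 6704) + (16846 + 10787))*(U - 25525) = (√(8017 - 6704) + (16846 + 10787))*(16052 - 25525) = (√1313 + 27633)*(-9473) = (27633 + √1313)*(-9473) = -261767409 - 9473*√1313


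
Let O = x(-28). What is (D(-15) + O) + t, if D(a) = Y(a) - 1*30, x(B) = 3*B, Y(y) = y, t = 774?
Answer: 645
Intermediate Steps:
O = -84 (O = 3*(-28) = -84)
D(a) = -30 + a (D(a) = a - 1*30 = a - 30 = -30 + a)
(D(-15) + O) + t = ((-30 - 15) - 84) + 774 = (-45 - 84) + 774 = -129 + 774 = 645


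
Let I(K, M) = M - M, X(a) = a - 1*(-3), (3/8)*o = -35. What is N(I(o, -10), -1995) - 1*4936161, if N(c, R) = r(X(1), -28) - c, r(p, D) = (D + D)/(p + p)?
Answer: -4936168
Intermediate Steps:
o = -280/3 (o = (8/3)*(-35) = -280/3 ≈ -93.333)
X(a) = 3 + a (X(a) = a + 3 = 3 + a)
r(p, D) = D/p (r(p, D) = (2*D)/((2*p)) = (2*D)*(1/(2*p)) = D/p)
I(K, M) = 0
N(c, R) = -7 - c (N(c, R) = -28/(3 + 1) - c = -28/4 - c = -28*¼ - c = -7 - c)
N(I(o, -10), -1995) - 1*4936161 = (-7 - 1*0) - 1*4936161 = (-7 + 0) - 4936161 = -7 - 4936161 = -4936168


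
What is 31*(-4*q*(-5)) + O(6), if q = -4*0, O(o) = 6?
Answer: 6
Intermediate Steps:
q = 0
31*(-4*q*(-5)) + O(6) = 31*(-4*0*(-5)) + 6 = 31*(0*(-5)) + 6 = 31*0 + 6 = 0 + 6 = 6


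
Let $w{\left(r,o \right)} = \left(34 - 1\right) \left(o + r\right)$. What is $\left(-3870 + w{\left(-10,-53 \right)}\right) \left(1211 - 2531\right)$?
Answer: $7852680$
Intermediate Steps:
$w{\left(r,o \right)} = 33 o + 33 r$ ($w{\left(r,o \right)} = 33 \left(o + r\right) = 33 o + 33 r$)
$\left(-3870 + w{\left(-10,-53 \right)}\right) \left(1211 - 2531\right) = \left(-3870 + \left(33 \left(-53\right) + 33 \left(-10\right)\right)\right) \left(1211 - 2531\right) = \left(-3870 - 2079\right) \left(-1320\right) = \left(-5949\right) \left(-1320\right) = 7852680$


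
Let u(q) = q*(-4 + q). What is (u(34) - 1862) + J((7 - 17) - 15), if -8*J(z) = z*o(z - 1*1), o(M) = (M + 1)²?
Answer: 8889/8 ≈ 1111.1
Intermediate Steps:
o(M) = (1 + M)²
J(z) = -z³/8 (J(z) = -z*(1 + (z - 1*1))²/8 = -z*(1 + (z - 1))²/8 = -z*(1 + (-1 + z))²/8 = -z*z²/8 = -z³/8)
(u(34) - 1862) + J((7 - 17) - 15) = (34*(-4 + 34) - 1862) - ((7 - 17) - 15)³/8 = (34*30 - 1862) - (-10 - 15)³/8 = (1020 - 1862) - ⅛*(-25)³ = -842 - ⅛*(-15625) = -842 + 15625/8 = 8889/8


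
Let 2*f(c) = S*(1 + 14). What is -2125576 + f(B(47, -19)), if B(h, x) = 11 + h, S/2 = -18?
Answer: -2125846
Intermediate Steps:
S = -36 (S = 2*(-18) = -36)
f(c) = -270 (f(c) = (-36*(1 + 14))/2 = (-36*15)/2 = (1/2)*(-540) = -270)
-2125576 + f(B(47, -19)) = -2125576 - 270 = -2125846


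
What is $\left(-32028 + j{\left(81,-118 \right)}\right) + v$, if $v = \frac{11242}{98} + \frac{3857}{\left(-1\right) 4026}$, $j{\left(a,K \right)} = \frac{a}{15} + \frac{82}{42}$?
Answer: $- \frac{214095241}{6710} \approx -31907.0$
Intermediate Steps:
$j{\left(a,K \right)} = \frac{41}{21} + \frac{a}{15}$ ($j{\left(a,K \right)} = a \frac{1}{15} + 82 \cdot \frac{1}{42} = \frac{a}{15} + \frac{41}{21} = \frac{41}{21} + \frac{a}{15}$)
$v = \frac{3205879}{28182}$ ($v = 11242 \cdot \frac{1}{98} + \frac{3857}{-4026} = \frac{803}{7} + 3857 \left(- \frac{1}{4026}\right) = \frac{803}{7} - \frac{3857}{4026} = \frac{3205879}{28182} \approx 113.76$)
$\left(-32028 + j{\left(81,-118 \right)}\right) + v = \left(-32028 + \left(\frac{41}{21} + \frac{1}{15} \cdot 81\right)\right) + \frac{3205879}{28182} = \left(-32028 + \left(\frac{41}{21} + \frac{27}{5}\right)\right) + \frac{3205879}{28182} = \left(-32028 + \frac{772}{105}\right) + \frac{3205879}{28182} = - \frac{3362168}{105} + \frac{3205879}{28182} = - \frac{214095241}{6710}$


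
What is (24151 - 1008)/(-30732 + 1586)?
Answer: -23143/29146 ≈ -0.79404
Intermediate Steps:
(24151 - 1008)/(-30732 + 1586) = 23143/(-29146) = 23143*(-1/29146) = -23143/29146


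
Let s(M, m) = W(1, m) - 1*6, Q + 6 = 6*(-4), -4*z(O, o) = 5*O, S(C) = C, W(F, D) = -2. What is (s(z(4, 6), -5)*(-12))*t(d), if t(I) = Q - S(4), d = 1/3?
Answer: -3264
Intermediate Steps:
d = ⅓ (d = 1*(⅓) = ⅓ ≈ 0.33333)
z(O, o) = -5*O/4
Q = -30 (Q = -6 + 6*(-4) = -6 - 24 = -30)
s(M, m) = -8 (s(M, m) = -2 - 1*6 = -2 - 6 = -8)
t(I) = -34 (t(I) = -30 - 1*4 = -30 - 4 = -34)
(s(z(4, 6), -5)*(-12))*t(d) = -8*(-12)*(-34) = 96*(-34) = -3264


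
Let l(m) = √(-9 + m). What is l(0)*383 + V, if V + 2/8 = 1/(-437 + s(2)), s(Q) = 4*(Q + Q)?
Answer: -425/1684 + 1149*I ≈ -0.25238 + 1149.0*I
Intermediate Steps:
s(Q) = 8*Q (s(Q) = 4*(2*Q) = 8*Q)
V = -425/1684 (V = -¼ + 1/(-437 + 8*2) = -¼ + 1/(-437 + 16) = -¼ + 1/(-421) = -¼ - 1/421 = -425/1684 ≈ -0.25238)
l(0)*383 + V = √(-9 + 0)*383 - 425/1684 = √(-9)*383 - 425/1684 = (3*I)*383 - 425/1684 = 1149*I - 425/1684 = -425/1684 + 1149*I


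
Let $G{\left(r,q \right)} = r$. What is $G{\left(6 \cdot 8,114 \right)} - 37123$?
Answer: $-37075$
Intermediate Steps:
$G{\left(6 \cdot 8,114 \right)} - 37123 = 6 \cdot 8 - 37123 = 48 - 37123 = -37075$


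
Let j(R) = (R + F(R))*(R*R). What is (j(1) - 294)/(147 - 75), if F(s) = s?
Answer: -73/18 ≈ -4.0556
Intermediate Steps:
j(R) = 2*R³ (j(R) = (R + R)*(R*R) = (2*R)*R² = 2*R³)
(j(1) - 294)/(147 - 75) = (2*1³ - 294)/(147 - 75) = (2*1 - 294)/72 = (2 - 294)*(1/72) = -292*1/72 = -73/18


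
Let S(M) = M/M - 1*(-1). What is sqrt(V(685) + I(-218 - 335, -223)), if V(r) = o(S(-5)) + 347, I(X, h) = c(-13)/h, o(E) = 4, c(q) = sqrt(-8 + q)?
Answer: sqrt(17454879 - 223*I*sqrt(21))/223 ≈ 18.735 - 0.00054843*I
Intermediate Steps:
S(M) = 2 (S(M) = 1 + 1 = 2)
I(X, h) = I*sqrt(21)/h (I(X, h) = sqrt(-8 - 13)/h = sqrt(-21)/h = (I*sqrt(21))/h = I*sqrt(21)/h)
V(r) = 351 (V(r) = 4 + 347 = 351)
sqrt(V(685) + I(-218 - 335, -223)) = sqrt(351 + I*sqrt(21)/(-223)) = sqrt(351 + I*sqrt(21)*(-1/223)) = sqrt(351 - I*sqrt(21)/223)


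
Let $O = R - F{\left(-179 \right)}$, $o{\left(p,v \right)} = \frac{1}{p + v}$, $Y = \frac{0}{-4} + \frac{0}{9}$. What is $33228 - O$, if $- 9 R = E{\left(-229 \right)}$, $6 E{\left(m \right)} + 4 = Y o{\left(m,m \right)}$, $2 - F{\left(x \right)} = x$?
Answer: $\frac{902041}{27} \approx 33409.0$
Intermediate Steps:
$Y = 0$ ($Y = 0 \left(- \frac{1}{4}\right) + 0 \cdot \frac{1}{9} = 0 + 0 = 0$)
$F{\left(x \right)} = 2 - x$
$E{\left(m \right)} = - \frac{2}{3}$ ($E{\left(m \right)} = - \frac{2}{3} + \frac{0 \frac{1}{m + m}}{6} = - \frac{2}{3} + \frac{0 \frac{1}{2 m}}{6} = - \frac{2}{3} + \frac{1}{6} \cdot 0 = - \frac{2}{3} + 0 = - \frac{2}{3}$)
$R = \frac{2}{27}$ ($R = \left(- \frac{1}{9}\right) \left(- \frac{2}{3}\right) = \frac{2}{27} \approx 0.074074$)
$O = - \frac{4885}{27}$ ($O = \frac{2}{27} - \left(2 - -179\right) = \frac{2}{27} - \left(2 + 179\right) = \frac{2}{27} - 181 = - \frac{4885}{27} \approx -180.93$)
$33228 - O = 33228 - - \frac{4885}{27} = 33228 + \frac{4885}{27} = \frac{902041}{27}$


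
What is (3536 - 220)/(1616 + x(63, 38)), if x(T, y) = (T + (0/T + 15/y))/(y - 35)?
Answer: 126008/62211 ≈ 2.0255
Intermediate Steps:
x(T, y) = (T + 15/y)/(-35 + y) (x(T, y) = (T + (0 + 15/y))/(-35 + y) = (T + 15/y)/(-35 + y))
(3536 - 220)/(1616 + x(63, 38)) = (3536 - 220)/(1616 + (15 + 63*38)/(38*(-35 + 38))) = 3316/(1616 + (1/38)*(15 + 2394)/3) = 3316/(1616 + (1/38)*(⅓)*2409) = 3316/(1616 + 803/38) = 3316/(62211/38) = 3316*(38/62211) = 126008/62211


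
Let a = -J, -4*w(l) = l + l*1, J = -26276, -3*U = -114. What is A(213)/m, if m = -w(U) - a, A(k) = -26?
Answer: 26/26257 ≈ 0.00099021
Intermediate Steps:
U = 38 (U = -⅓*(-114) = 38)
w(l) = -l/2 (w(l) = -(l + l*1)/4 = -(l + l)/4 = -l/2)
a = 26276 (a = -1*(-26276) = 26276)
m = -26257 (m = -(-1)*38/2 - 1*26276 = -1*(-19) - 26276 = 19 - 26276 = -26257)
A(213)/m = -26/(-26257) = -26*(-1/26257) = 26/26257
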